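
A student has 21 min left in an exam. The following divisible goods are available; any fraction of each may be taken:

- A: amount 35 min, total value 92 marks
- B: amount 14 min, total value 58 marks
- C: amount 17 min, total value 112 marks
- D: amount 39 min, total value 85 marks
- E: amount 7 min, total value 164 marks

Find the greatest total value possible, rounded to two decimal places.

Take in order of value per unit:
- E (164/7 per unit): all 7 → value 164, running total 164.00
- C (112/17 per unit): 14 of 17 → value 14×112/17 = 92.2353, running total 256.24
Total 256.24.

256.24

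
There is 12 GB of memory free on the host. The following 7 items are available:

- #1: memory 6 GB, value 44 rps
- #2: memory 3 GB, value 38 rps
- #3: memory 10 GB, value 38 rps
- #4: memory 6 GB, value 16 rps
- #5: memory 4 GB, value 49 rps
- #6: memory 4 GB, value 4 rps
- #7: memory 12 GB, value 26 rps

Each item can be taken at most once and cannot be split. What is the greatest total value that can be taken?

This is a 0/1 knapsack; check combinations near the capacity.
- #1+#5: memory 6+4=10, value 44+49=93
- #2+#5+#6: memory 3+4+4=11, value 38+49+4=91
- #2+#5: memory 3+4=7, value 38+49=87
- #1+#2: memory 6+3=9, value 44+38=82
Best: 93 rps.

93 rps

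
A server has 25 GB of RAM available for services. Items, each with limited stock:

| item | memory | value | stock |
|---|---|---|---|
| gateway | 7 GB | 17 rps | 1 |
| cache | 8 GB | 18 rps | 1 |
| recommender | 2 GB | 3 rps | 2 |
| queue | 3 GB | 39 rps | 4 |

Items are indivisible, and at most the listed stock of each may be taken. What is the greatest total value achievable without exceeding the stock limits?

180 rps

Top feasible selections:
- 1×cache + 2×recommender + 4×queue: memory 24, value 180
- 1×gateway + 2×recommender + 4×queue: memory 23, value 179
Best: 180 rps.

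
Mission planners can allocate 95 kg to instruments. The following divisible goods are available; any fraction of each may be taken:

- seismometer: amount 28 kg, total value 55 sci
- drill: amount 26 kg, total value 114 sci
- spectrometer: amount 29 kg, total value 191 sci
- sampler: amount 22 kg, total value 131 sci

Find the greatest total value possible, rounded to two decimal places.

Take in order of value per unit:
- spectrometer (191/29 per unit): all 29 → value 191, running total 191.00
- sampler (131/22 per unit): all 22 → value 131, running total 322.00
- drill (114/26 per unit): all 26 → value 114, running total 436.00
- seismometer (55/28 per unit): 18 of 28 → value 18×55/28 = 35.3571, running total 471.36
Total 471.36.

471.36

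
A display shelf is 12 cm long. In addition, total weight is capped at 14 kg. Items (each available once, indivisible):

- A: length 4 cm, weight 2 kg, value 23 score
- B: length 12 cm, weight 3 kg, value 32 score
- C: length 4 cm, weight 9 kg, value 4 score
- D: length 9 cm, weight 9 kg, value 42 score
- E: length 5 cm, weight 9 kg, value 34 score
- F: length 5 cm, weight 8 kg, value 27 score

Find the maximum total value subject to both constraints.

Feasible sets respecting both limits:
- A+E: length 9, weight 11, value 57
- A+F: length 9, weight 10, value 50
- D: length 9, weight 9, value 42
Best: 57 score.

57 score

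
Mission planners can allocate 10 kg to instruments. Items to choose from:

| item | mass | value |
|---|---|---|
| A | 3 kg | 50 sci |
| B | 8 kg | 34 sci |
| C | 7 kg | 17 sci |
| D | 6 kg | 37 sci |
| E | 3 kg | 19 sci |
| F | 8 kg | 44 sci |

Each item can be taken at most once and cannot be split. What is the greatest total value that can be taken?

Check high-value combinations within 10 kg:
- A+D: mass 3+6=9, value 50+37=87
- A+E: mass 3+3=6, value 50+19=69
- A+C: mass 3+7=10, value 50+17=67
- D+E: mass 6+3=9, value 37+19=56
Best: 87 sci.

87 sci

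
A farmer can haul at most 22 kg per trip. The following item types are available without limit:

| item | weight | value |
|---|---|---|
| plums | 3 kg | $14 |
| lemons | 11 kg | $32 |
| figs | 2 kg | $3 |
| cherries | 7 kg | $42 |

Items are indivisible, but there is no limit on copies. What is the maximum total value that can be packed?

$126

Best value-per-unit is cherries at 42/7, and filling with it alone uses weight 3×7=21. No mix of the others beats 3×42 = 126.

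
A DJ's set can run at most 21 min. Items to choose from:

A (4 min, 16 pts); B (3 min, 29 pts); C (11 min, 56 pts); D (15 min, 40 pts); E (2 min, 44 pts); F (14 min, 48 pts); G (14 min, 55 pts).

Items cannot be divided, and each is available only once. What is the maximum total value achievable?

Check high-value combinations within 21 min:
- A+B+C+E: duration 4+3+11+2=20, value 16+29+56+44=145
- B+C+E: duration 3+11+2=16, value 29+56+44=129
- B+E+G: duration 3+2+14=19, value 29+44+55=128
- B+E+F: duration 3+2+14=19, value 29+44+48=121
- A+C+E: duration 4+11+2=17, value 16+56+44=116
Best: 145 pts.

145 pts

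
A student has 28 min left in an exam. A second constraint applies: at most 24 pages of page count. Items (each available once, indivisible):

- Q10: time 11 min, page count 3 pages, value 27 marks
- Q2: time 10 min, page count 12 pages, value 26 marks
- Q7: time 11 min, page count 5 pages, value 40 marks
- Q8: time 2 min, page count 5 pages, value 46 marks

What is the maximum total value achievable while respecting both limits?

Feasible sets respecting both limits:
- Q10+Q7+Q8: time 24, page count 13, value 113
- Q2+Q7+Q8: time 23, page count 22, value 112
- Q10+Q2+Q8: time 23, page count 20, value 99
- Q7+Q8: time 13, page count 10, value 86
Best: 113 marks.

113 marks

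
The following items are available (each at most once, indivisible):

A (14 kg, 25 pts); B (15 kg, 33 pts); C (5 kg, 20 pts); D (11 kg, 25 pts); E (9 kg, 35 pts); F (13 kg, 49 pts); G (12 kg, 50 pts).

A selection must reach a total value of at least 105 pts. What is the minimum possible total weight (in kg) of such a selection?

Subsets with value ≥ 105, sorted by total weight:
- C+E+G: weight 26, value 105
- C+F+G: weight 30, value 119
Minimum weight: 26 kg.

26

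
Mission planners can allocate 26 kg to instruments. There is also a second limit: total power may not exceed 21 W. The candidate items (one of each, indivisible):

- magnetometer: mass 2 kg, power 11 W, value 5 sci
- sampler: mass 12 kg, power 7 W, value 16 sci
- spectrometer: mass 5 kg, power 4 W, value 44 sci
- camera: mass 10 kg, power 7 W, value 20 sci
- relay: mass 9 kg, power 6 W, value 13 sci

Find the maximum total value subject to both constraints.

77 sci

Feasible sets respecting both limits:
- spectrometer+camera+relay: mass 24, power 17, value 77
- sampler+spectrometer+relay: mass 26, power 17, value 73
- spectrometer+camera: mass 15, power 11, value 64
Best: 77 sci.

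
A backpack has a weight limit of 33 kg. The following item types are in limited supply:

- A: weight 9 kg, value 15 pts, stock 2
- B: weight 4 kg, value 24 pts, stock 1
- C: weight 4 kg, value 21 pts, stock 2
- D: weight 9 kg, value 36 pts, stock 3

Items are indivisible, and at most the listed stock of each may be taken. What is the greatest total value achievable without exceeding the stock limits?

Top feasible selections:
- 1×B + 2×C + 2×D: weight 30, value 138
- 1×B + 3×D: weight 31, value 132
Best: 138 pts.

138 pts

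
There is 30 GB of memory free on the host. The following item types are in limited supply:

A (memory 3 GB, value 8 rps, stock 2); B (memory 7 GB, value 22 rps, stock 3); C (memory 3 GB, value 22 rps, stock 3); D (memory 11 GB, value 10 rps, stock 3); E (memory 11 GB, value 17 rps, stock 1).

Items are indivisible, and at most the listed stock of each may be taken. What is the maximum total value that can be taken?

Best selections within memory 30 and stock limits:
- 3×B + 3×C: memory 30, value 132
- 2×A + 2×B + 3×C: memory 29, value 126
Best: 132 rps.

132 rps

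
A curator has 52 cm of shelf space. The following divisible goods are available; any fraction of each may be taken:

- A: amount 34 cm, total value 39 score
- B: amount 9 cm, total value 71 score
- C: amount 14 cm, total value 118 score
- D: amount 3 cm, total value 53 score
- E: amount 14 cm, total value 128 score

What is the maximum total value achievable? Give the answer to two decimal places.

383.76

Take in order of value per unit:
- D (53/3 per unit): all 3 → value 53, running total 53.00
- E (128/14 per unit): all 14 → value 128, running total 181.00
- C (118/14 per unit): all 14 → value 118, running total 299.00
- B (71/9 per unit): all 9 → value 71, running total 370.00
- A (39/34 per unit): 12 of 34 → value 12×39/34 = 13.7647, running total 383.76
Total 383.76.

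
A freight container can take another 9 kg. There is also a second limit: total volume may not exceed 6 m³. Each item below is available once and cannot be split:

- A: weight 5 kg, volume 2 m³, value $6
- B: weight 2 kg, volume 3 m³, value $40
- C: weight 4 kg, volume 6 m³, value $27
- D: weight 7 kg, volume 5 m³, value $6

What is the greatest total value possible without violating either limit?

$46

Feasible sets respecting both limits:
- A+B: weight 7, volume 5, value 46
- B: weight 2, volume 3, value 40
- C: weight 4, volume 6, value 27
- A: weight 5, volume 2, value 6
Best: $46.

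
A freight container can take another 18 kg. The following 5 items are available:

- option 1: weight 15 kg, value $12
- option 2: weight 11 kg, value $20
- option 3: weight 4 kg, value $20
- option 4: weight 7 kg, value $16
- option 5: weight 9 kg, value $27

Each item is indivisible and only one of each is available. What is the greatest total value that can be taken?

Check high-value combinations within 18 kg:
- option 3+option 5: weight 4+9=13, value 20+27=47
- option 4+option 5: weight 7+9=16, value 16+27=43
- option 2+option 3: weight 11+4=15, value 20+20=40
- option 3+option 4: weight 4+7=11, value 20+16=36
Best: $47.

$47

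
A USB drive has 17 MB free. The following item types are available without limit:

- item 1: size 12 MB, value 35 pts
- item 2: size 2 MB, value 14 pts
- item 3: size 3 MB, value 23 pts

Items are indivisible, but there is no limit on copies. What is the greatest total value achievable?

129 pts

Best value-per-unit is item 3 at 23/3; filling with it alone gives 5×23 = 115.
Optimal mix: 1×item 2 + 5×item 3 → size 17, value 129.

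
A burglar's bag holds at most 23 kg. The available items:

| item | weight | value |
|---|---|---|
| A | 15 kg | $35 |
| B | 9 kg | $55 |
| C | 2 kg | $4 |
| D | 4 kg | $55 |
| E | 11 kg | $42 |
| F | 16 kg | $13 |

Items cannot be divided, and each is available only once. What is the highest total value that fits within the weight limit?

This is a 0/1 knapsack; check combinations near the capacity.
- B+C+D: weight 9+2+4=15, value 55+4+55=114
- B+D: weight 9+4=13, value 55+55=110
- C+D+E: weight 2+4+11=17, value 4+55+42=101
Best: $114.

$114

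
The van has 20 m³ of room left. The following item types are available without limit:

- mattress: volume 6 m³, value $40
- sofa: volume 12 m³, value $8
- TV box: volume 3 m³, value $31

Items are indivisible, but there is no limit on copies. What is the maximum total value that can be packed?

$186

Best value-per-unit is TV box at 31/3, and filling with it alone uses volume 6×3=18. No mix of the others beats 6×31 = 186.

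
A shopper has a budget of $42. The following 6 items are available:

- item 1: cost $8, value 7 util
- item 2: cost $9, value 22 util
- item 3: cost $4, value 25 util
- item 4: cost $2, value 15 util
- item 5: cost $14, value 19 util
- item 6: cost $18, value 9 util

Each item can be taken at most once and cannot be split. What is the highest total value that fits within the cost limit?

This is a 0/1 knapsack; check combinations near the capacity.
- item 1+item 2+item 3+item 4+item 5: cost 8+9+4+2+14=37, value 7+22+25+15+19=88
- item 2+item 3+item 4+item 5: cost 9+4+2+14=29, value 22+25+15+19=81
- item 1+item 2+item 3+item 4+item 6: cost 8+9+4+2+18=41, value 7+22+25+15+9=78
Best: 88 util.

88 util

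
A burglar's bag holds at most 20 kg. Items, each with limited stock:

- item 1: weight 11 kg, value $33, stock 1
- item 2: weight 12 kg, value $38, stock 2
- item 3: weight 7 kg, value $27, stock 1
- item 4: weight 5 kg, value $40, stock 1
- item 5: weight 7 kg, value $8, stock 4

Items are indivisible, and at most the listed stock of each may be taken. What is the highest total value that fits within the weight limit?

Best selections within weight 20 and stock limits:
- 1×item 2 + 1×item 4: weight 17, value 78
- 1×item 3 + 1×item 4 + 1×item 5: weight 19, value 75
Best: $78.

$78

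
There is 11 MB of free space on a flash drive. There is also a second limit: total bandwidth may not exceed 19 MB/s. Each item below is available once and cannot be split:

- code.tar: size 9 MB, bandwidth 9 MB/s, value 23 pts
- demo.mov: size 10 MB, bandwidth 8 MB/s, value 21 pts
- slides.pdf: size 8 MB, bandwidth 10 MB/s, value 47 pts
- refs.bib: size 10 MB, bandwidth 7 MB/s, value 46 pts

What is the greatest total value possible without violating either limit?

Feasible sets respecting both limits:
- slides.pdf: size 8, bandwidth 10, value 47
- refs.bib: size 10, bandwidth 7, value 46
- code.tar: size 9, bandwidth 9, value 23
- demo.mov: size 10, bandwidth 8, value 21
Best: 47 pts.

47 pts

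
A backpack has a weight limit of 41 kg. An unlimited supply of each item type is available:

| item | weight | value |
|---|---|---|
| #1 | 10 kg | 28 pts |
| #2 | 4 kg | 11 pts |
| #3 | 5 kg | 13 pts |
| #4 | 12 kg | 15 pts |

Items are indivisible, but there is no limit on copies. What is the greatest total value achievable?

113 pts

Best value-per-unit is #1 at 28/10; filling with it alone gives 4×28 = 112.
Optimal mix: 2×#1 + 4×#2 + 1×#3 → weight 41, value 113.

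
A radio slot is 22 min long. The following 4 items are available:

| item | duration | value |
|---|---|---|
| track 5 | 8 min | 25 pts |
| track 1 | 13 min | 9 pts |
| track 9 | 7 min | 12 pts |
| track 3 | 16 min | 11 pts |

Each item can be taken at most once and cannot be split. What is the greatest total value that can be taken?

37 pts

Check high-value combinations within 22 min:
- track 5+track 9: duration 8+7=15, value 25+12=37
- track 5+track 1: duration 8+13=21, value 25+9=34
- track 5: duration 8, value 25
Best: 37 pts.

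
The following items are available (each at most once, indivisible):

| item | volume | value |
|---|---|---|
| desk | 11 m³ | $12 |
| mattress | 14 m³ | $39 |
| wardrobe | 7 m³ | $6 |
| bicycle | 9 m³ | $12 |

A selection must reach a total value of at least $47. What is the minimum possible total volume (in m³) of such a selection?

Subsets with value ≥ 47, sorted by total volume:
- mattress+bicycle: volume 23, value 51
- desk+mattress: volume 25, value 51
- mattress+wardrobe+bicycle: volume 30, value 57
- desk+mattress+wardrobe: volume 32, value 57
Minimum volume: 23 m³.

23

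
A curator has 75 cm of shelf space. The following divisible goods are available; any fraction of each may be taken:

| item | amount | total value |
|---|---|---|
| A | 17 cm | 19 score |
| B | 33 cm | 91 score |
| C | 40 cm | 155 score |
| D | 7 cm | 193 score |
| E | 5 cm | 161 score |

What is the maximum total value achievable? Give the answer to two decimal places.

Take in order of value per unit:
- E (161/5 per unit): all 5 → value 161, running total 161.00
- D (193/7 per unit): all 7 → value 193, running total 354.00
- C (155/40 per unit): all 40 → value 155, running total 509.00
- B (91/33 per unit): 23 of 33 → value 23×91/33 = 63.4242, running total 572.42
Total 572.42.

572.42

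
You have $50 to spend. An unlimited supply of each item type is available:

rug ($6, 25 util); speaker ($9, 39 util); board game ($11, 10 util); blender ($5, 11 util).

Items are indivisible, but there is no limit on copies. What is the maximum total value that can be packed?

206 util

Best value-per-unit is speaker at 39/9; filling with it alone gives 5×39 = 195.
Optimal mix: 2×rug + 4×speaker → cost 48, value 206.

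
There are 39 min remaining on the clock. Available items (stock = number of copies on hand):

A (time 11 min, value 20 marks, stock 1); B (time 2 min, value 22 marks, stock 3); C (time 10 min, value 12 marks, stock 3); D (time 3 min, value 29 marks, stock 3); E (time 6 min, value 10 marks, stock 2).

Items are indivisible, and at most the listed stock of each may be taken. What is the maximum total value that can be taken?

193 marks

Best selections within time 39 and stock limits:
- 1×A + 3×B + 3×D + 2×E: time 38, value 193
- 1×A + 3×B + 1×C + 3×D: time 36, value 185
- 3×B + 1×C + 3×D + 2×E: time 37, value 185
- 1×A + 3×B + 3×D + 1×E: time 32, value 183
Best: 193 marks.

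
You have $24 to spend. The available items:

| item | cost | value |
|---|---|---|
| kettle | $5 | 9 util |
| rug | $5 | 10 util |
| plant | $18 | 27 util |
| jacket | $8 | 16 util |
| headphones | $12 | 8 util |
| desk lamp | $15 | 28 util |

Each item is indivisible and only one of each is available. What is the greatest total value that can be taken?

44 util

Check high-value combinations within $24:
- jacket+desk lamp: cost 8+15=23, value 16+28=44
- rug+desk lamp: cost 5+15=20, value 10+28=38
- kettle+desk lamp: cost 5+15=20, value 9+28=37
Best: 44 util.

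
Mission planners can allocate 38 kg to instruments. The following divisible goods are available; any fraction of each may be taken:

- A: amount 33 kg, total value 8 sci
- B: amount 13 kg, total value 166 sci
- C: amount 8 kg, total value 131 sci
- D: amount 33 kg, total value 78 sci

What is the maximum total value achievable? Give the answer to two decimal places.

337.18

Take in order of value per unit:
- C (131/8 per unit): all 8 → value 131, running total 131.00
- B (166/13 per unit): all 13 → value 166, running total 297.00
- D (78/33 per unit): 17 of 33 → value 17×78/33 = 40.1818, running total 337.18
Total 337.18.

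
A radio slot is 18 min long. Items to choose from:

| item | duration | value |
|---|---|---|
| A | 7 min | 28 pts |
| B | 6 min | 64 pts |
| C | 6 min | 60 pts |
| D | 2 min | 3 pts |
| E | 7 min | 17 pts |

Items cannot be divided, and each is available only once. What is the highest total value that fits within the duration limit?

This is a 0/1 knapsack; check combinations near the capacity.
- B+C+D: duration 6+6+2=14, value 64+60+3=127
- B+C: duration 6+6=12, value 64+60=124
- A+B+D: duration 7+6+2=15, value 28+64+3=95
Best: 127 pts.

127 pts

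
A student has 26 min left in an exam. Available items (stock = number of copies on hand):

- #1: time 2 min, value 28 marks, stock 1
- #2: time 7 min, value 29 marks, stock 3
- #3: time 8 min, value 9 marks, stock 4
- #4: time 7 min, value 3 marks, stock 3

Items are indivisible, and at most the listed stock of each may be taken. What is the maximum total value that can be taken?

Best selections within time 26 and stock limits:
- 1×#1 + 3×#2: time 23, value 115
- 1×#1 + 2×#2 + 1×#3: time 24, value 95
- 1×#1 + 2×#2 + 1×#4: time 23, value 89
- 3×#2: time 21, value 87
Best: 115 marks.

115 marks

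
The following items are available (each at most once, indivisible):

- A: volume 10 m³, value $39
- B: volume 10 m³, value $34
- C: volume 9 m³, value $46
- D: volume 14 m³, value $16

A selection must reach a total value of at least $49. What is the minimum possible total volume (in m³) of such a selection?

19

Subsets with value ≥ 49, sorted by total volume:
- A+C: volume 19, value 85
- B+C: volume 19, value 80
Minimum volume: 19 m³.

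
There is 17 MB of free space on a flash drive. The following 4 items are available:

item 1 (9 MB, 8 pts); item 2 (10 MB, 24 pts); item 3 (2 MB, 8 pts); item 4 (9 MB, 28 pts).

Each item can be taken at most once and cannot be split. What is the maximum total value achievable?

Check high-value combinations within 17 MB:
- item 3+item 4: size 2+9=11, value 8+28=36
- item 2+item 3: size 10+2=12, value 24+8=32
- item 4: size 9, value 28
- item 2: size 10, value 24
- item 1+item 3: size 9+2=11, value 8+8=16
Best: 36 pts.

36 pts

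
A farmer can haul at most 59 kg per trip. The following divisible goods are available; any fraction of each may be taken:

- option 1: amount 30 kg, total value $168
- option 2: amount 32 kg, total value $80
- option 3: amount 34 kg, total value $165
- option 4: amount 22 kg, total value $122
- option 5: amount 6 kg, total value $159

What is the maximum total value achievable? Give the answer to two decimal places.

453.85

Take in order of value per unit:
- option 5 (159/6 per unit): all 6 → value 159, running total 159.00
- option 1 (168/30 per unit): all 30 → value 168, running total 327.00
- option 4 (122/22 per unit): all 22 → value 122, running total 449.00
- option 3 (165/34 per unit): 1 of 34 → value 1×165/34 = 4.8529, running total 453.85
Total 453.85.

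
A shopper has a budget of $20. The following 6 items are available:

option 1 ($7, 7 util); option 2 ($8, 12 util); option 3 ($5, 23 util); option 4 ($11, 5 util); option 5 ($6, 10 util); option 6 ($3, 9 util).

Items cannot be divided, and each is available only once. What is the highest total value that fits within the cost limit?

45 util

Check high-value combinations within $20:
- option 2+option 3+option 5: cost 8+5+6=19, value 12+23+10=45
- option 2+option 3+option 6: cost 8+5+3=16, value 12+23+9=44
- option 3+option 5+option 6: cost 5+6+3=14, value 23+10+9=42
- option 1+option 2+option 3: cost 7+8+5=20, value 7+12+23=42
Best: 45 util.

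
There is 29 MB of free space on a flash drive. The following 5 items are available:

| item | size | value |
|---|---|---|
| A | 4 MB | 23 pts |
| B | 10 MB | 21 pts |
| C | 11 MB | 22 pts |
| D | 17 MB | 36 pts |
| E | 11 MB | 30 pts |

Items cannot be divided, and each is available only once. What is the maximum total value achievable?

75 pts

Check high-value combinations within 29 MB:
- A+C+E: size 4+11+11=26, value 23+22+30=75
- A+B+E: size 4+10+11=25, value 23+21+30=74
- A+B+C: size 4+10+11=25, value 23+21+22=66
- D+E: size 17+11=28, value 36+30=66
- A+D: size 4+17=21, value 23+36=59
Best: 75 pts.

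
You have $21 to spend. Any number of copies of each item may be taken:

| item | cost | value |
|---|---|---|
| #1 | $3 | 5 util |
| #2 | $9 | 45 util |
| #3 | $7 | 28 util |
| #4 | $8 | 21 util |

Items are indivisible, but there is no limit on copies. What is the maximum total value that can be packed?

Best value-per-unit is #2 at 45/9; filling with it alone gives 2×45 = 90.
Optimal mix: 1×#1 + 2×#2 → cost 21, value 95.

95 util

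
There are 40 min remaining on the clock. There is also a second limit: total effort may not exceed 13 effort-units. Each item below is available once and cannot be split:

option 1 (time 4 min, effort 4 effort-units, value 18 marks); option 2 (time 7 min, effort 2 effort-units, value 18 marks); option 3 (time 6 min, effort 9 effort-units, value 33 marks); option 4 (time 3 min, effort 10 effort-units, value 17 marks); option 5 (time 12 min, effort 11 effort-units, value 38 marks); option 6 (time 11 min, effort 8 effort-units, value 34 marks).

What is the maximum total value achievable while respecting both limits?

56 marks

Feasible sets respecting both limits:
- option 2+option 5: time 19, effort 13, value 56
- option 1+option 6: time 15, effort 12, value 52
- option 2+option 6: time 18, effort 10, value 52
Best: 56 marks.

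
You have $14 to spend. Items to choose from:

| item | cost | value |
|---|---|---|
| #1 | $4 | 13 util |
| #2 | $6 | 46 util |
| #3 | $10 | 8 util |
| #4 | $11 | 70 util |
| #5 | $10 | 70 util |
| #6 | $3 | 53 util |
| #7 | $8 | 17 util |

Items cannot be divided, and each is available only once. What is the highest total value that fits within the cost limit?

123 util

Check high-value combinations within $14:
- #5+#6: cost 10+3=13, value 70+53=123
- #4+#6: cost 11+3=14, value 70+53=123
- #1+#2+#6: cost 4+6+3=13, value 13+46+53=112
- #2+#6: cost 6+3=9, value 46+53=99
Best: 123 util.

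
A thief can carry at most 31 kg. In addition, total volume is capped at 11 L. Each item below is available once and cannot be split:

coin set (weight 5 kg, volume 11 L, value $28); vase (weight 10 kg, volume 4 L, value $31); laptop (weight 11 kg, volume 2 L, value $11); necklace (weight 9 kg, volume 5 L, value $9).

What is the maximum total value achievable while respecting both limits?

Feasible sets respecting both limits:
- vase+laptop+necklace: weight 30, volume 11, value 51
- vase+laptop: weight 21, volume 6, value 42
- vase+necklace: weight 19, volume 9, value 40
Best: $51.

$51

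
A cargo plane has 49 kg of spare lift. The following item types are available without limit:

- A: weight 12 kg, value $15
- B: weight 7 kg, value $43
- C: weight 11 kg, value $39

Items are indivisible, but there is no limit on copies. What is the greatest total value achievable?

$301

Best value-per-unit is B at 43/7, and filling with it alone uses weight 7×7=49. No mix of the others beats 7×43 = 301.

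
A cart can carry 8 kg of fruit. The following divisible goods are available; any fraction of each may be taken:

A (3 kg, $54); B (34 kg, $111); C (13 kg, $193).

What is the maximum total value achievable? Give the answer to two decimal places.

128.23

Take in order of value per unit:
- A (54/3 per unit): all 3 → value 54, running total 54.00
- C (193/13 per unit): 5 of 13 → value 5×193/13 = 74.2308, running total 128.23
Total 128.23.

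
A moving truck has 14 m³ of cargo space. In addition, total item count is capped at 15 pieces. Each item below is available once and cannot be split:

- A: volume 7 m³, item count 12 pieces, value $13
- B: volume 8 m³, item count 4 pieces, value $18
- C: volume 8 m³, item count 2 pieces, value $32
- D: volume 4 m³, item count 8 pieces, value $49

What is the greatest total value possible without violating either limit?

Feasible sets respecting both limits:
- C+D: volume 12, item count 10, value 81
- B+D: volume 12, item count 12, value 67
- D: volume 4, item count 8, value 49
- C: volume 8, item count 2, value 32
Best: $81.

$81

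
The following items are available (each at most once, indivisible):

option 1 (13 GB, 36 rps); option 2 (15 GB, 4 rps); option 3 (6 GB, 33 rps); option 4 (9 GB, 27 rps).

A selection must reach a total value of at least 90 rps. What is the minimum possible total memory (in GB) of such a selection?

28

Subsets with value ≥ 90, sorted by total memory:
- option 1+option 3+option 4: memory 28, value 96
- option 1+option 2+option 3+option 4: memory 43, value 100
Minimum memory: 28 GB.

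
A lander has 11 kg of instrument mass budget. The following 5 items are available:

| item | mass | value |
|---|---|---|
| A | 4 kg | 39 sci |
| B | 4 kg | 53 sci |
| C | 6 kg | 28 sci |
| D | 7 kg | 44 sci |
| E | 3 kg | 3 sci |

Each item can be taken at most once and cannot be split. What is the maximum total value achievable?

97 sci

Check high-value combinations within 11 kg:
- B+D: mass 4+7=11, value 53+44=97
- A+B+E: mass 4+4+3=11, value 39+53+3=95
- A+B: mass 4+4=8, value 39+53=92
- A+D: mass 4+7=11, value 39+44=83
- B+C: mass 4+6=10, value 53+28=81
Best: 97 sci.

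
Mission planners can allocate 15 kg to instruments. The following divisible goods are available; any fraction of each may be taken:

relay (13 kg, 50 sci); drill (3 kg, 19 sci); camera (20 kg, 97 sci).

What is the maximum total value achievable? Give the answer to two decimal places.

Take in order of value per unit:
- drill (19/3 per unit): all 3 → value 19, running total 19.00
- camera (97/20 per unit): 12 of 20 → value 12×97/20 = 58.2000, running total 77.20
Total 77.20.

77.20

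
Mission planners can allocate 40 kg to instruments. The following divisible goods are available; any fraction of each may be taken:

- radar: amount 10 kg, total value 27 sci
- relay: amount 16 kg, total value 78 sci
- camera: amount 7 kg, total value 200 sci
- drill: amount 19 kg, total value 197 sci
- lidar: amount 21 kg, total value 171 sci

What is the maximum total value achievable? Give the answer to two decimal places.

Take in order of value per unit:
- camera (200/7 per unit): all 7 → value 200, running total 200.00
- drill (197/19 per unit): all 19 → value 197, running total 397.00
- lidar (171/21 per unit): 14 of 21 → value 14×171/21 = 114.0000, running total 511.00
Total 511.00.

511.00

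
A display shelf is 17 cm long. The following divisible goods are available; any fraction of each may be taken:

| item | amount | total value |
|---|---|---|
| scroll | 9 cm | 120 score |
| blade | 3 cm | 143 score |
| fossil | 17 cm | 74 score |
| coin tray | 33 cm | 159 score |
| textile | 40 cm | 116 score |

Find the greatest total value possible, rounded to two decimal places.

Take in order of value per unit:
- blade (143/3 per unit): all 3 → value 143, running total 143.00
- scroll (120/9 per unit): all 9 → value 120, running total 263.00
- coin tray (159/33 per unit): 5 of 33 → value 5×159/33 = 24.0909, running total 287.09
Total 287.09.

287.09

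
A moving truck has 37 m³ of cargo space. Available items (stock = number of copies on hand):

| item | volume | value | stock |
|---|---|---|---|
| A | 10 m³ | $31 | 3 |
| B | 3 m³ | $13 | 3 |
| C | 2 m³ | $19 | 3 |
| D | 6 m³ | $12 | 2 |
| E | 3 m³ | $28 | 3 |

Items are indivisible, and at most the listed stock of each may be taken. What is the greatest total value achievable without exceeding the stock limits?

Best selections within volume 37 and stock limits:
- 1×A + 3×B + 3×C + 3×E: volume 34, value 211
- 1×A + 2×B + 3×C + 1×D + 3×E: volume 37, value 210
- 3×B + 3×C + 2×D + 3×E: volume 36, value 204
Best: $211.

$211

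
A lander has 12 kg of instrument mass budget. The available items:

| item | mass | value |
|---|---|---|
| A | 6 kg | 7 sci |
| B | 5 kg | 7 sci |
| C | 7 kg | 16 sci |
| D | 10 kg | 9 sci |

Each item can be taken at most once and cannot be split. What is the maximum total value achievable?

23 sci

Check high-value combinations within 12 kg:
- B+C: mass 5+7=12, value 7+16=23
- C: mass 7, value 16
- A+B: mass 6+5=11, value 7+7=14
- D: mass 10, value 9
- B: mass 5, value 7
Best: 23 sci.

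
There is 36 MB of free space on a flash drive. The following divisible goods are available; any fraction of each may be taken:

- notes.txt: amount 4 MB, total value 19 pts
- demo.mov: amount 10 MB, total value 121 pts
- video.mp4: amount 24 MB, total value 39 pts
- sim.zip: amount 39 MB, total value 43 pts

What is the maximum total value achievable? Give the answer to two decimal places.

Take in order of value per unit:
- demo.mov (121/10 per unit): all 10 → value 121, running total 121.00
- notes.txt (19/4 per unit): all 4 → value 19, running total 140.00
- video.mp4 (39/24 per unit): 22 of 24 → value 22×39/24 = 35.7500, running total 175.75
Total 175.75.

175.75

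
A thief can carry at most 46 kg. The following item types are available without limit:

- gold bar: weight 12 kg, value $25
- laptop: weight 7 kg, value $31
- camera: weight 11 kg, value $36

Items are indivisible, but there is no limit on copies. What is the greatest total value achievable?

Best value-per-unit is laptop at 31/7; filling with it alone gives 6×31 = 186.
Optimal mix: 5×laptop + 1×camera → weight 46, value 191.

$191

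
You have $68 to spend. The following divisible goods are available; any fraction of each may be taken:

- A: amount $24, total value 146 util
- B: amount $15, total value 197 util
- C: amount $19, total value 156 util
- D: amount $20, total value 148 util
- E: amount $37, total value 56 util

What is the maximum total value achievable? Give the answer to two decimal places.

586.17

Take in order of value per unit:
- B (197/15 per unit): all 15 → value 197, running total 197.00
- C (156/19 per unit): all 19 → value 156, running total 353.00
- D (148/20 per unit): all 20 → value 148, running total 501.00
- A (146/24 per unit): 14 of 24 → value 14×146/24 = 85.1667, running total 586.17
Total 586.17.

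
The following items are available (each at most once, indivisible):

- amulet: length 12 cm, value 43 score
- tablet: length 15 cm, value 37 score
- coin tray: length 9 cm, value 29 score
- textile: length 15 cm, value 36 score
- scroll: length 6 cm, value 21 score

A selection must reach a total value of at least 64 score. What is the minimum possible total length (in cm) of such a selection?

18

Subsets with value ≥ 64, sorted by total length:
- amulet+scroll: length 18, value 64
- amulet+coin tray: length 21, value 72
- tablet+coin tray: length 24, value 66
Minimum length: 18 cm.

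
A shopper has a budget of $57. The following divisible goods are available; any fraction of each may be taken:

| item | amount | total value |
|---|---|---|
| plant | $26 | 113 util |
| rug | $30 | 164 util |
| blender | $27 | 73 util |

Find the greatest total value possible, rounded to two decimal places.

279.70

Take in order of value per unit:
- rug (164/30 per unit): all 30 → value 164, running total 164.00
- plant (113/26 per unit): all 26 → value 113, running total 277.00
- blender (73/27 per unit): 1 of 27 → value 1×73/27 = 2.7037, running total 279.70
Total 279.70.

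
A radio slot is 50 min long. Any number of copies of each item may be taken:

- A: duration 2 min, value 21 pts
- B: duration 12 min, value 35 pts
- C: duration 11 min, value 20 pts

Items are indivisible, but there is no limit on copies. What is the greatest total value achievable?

Best value-per-unit is A at 21/2, and filling with it alone uses duration 25×2=50. No mix of the others beats 25×21 = 525.

525 pts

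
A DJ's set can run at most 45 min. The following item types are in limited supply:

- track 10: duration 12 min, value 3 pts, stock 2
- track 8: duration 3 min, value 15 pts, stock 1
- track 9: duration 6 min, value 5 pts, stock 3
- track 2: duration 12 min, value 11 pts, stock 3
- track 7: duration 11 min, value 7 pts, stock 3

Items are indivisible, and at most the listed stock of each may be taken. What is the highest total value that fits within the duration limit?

53 pts

Best selections within duration 45 and stock limits:
- 1×track 8 + 1×track 9 + 3×track 2: duration 45, value 53
- 1×track 8 + 3×track 9 + 2×track 2: duration 45, value 52
Best: 53 pts.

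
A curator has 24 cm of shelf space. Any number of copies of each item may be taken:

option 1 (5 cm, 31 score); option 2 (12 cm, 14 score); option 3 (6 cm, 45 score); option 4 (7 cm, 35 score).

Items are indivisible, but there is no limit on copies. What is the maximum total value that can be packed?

180 score

Best value-per-unit is option 3 at 45/6, and filling with it alone uses length 4×6=24. No mix of the others beats 4×45 = 180.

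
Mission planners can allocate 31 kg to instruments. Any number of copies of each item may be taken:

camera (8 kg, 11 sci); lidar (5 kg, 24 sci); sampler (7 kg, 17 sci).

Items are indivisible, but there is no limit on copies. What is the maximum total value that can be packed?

144 sci

Best value-per-unit is lidar at 24/5, and filling with it alone uses mass 6×5=30. No mix of the others beats 6×24 = 144.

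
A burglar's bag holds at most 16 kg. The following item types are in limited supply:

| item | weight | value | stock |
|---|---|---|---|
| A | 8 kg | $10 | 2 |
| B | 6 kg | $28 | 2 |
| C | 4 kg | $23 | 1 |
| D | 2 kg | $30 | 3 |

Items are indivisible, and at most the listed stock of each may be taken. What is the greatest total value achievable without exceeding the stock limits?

Best selections within weight 16 and stock limits:
- 1×B + 1×C + 3×D: weight 16, value 141
- 1×B + 3×D: weight 12, value 118
Best: $141.

$141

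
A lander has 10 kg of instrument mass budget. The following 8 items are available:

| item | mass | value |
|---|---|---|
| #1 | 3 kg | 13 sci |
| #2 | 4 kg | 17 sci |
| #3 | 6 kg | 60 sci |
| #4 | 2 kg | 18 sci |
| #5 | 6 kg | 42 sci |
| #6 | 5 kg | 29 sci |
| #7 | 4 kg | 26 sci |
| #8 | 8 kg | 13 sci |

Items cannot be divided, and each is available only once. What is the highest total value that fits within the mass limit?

Check high-value combinations within 10 kg:
- #3+#7: mass 6+4=10, value 60+26=86
- #3+#4: mass 6+2=8, value 60+18=78
- #2+#3: mass 4+6=10, value 17+60=77
- #1+#3: mass 3+6=9, value 13+60=73
- #5+#7: mass 6+4=10, value 42+26=68
Best: 86 sci.

86 sci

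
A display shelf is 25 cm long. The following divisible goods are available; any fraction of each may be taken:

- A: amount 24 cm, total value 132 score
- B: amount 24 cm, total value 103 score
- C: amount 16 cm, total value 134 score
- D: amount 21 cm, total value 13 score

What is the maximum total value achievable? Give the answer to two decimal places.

Take in order of value per unit:
- C (134/16 per unit): all 16 → value 134, running total 134.00
- A (132/24 per unit): 9 of 24 → value 9×132/24 = 49.5000, running total 183.50
Total 183.50.

183.50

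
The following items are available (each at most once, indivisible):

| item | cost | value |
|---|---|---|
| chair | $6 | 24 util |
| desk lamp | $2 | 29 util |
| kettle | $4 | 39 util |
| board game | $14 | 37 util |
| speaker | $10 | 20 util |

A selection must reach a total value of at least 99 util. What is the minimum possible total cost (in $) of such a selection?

Subsets with value ≥ 99, sorted by total cost:
- desk lamp+kettle+board game: cost 20, value 105
- chair+desk lamp+kettle+speaker: cost 22, value 112
- chair+kettle+board game: cost 24, value 100
Minimum cost: 20 $.

20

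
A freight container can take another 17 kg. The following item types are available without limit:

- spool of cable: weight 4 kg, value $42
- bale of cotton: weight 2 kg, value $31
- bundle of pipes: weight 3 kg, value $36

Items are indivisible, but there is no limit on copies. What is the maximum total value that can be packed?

$253

Best value-per-unit is bale of cotton at 31/2; filling with it alone gives 8×31 = 248.
Optimal mix: 7×bale of cotton + 1×bundle of pipes → weight 17, value 253.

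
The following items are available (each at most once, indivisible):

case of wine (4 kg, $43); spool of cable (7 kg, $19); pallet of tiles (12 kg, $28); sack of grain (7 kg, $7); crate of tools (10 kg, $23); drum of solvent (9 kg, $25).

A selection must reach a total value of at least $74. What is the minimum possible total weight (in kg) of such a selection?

20

Subsets with value ≥ 74, sorted by total weight:
- case of wine+spool of cable+drum of solvent: weight 20, value 87
- case of wine+sack of grain+drum of solvent: weight 20, value 75
- case of wine+spool of cable+crate of tools: weight 21, value 85
Minimum weight: 20 kg.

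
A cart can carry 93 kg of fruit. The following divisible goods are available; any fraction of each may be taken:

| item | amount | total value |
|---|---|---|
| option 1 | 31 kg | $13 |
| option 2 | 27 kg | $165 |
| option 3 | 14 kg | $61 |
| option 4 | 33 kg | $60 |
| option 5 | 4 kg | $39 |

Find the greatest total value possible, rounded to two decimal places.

331.29

Take in order of value per unit:
- option 5 (39/4 per unit): all 4 → value 39, running total 39.00
- option 2 (165/27 per unit): all 27 → value 165, running total 204.00
- option 3 (61/14 per unit): all 14 → value 61, running total 265.00
- option 4 (60/33 per unit): all 33 → value 60, running total 325.00
- option 1 (13/31 per unit): 15 of 31 → value 15×13/31 = 6.2903, running total 331.29
Total 331.29.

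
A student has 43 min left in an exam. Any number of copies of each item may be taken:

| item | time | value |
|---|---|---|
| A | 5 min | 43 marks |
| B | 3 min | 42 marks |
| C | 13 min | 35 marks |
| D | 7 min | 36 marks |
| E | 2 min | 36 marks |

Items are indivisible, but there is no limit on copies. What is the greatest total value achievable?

Best value-per-unit is E at 36/2; filling with it alone gives 21×36 = 756.
Optimal mix: 1×B + 20×E → time 43, value 762.

762 marks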